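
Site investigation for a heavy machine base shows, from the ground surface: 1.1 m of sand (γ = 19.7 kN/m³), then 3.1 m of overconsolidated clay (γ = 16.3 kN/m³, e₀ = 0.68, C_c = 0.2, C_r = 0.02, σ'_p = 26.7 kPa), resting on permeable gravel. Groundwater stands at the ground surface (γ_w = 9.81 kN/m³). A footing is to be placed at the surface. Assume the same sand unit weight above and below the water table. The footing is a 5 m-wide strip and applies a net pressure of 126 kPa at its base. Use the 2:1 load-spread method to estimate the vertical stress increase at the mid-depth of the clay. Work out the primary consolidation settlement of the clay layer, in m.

S_c ≈ 0.221 m

Mid-depth of clay below the ground surface: z = 1.1 + 3.1/2 = 2.65 m.
Total vertical stress at mid-clay: σ_v = 19.7×1.1 + 16.3×1.55 = 46.935 kPa.
Pore pressure: u = 9.81×(2.65 − 0) = 25.997 kPa.
Initial effective stress: σ'_0 = σ_v − u = 46.935 − 25.997 = 20.938 kPa.
Stress increase at mid-clay by the 2:1 spreading method:
Δσ = qB/(B+z) = 126×5/(5+2.65) = 82.353 kPa
Final effective stress: σ'_f = 20.938 + 82.353 = 103.29 kPa.
σ'_f = 103.29 > σ'_p = 26.7 kPa, so the stress path crosses the preconsolidation pressure — recompression up to σ'_p, then virgin compression beyond:
S_c = H/(1+e₀)·[C_r·log₁₀(σ'_p/σ'_0) + C_c·log₁₀(σ'_f/σ'_p)]
    = 3.1/1.68 × [0.02×log₁₀(26.7/20.938) + 0.2×log₁₀(103.29/26.7)]
    = 1.8452 × [0.0021115 + 0.11751] = 0.2207 m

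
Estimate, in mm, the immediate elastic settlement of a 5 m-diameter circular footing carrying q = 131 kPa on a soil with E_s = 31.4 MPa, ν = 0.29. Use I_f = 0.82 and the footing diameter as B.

S_e ≈ 15.7 mm

Immediate (elastic) settlement: S_e = q·B·(1−ν²)/E_s · I_f.
E_s = 31.4 MPa = 31400 kPa.
S_e = 131 × 5 × (1 − 0.29²) / 31400 × 0.82
    = 131 × 5 × 0.9159 / 31400 × 0.82
    = 0.01567 m = 15.67 mm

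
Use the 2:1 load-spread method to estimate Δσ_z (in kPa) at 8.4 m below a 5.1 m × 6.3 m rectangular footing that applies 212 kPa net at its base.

Δσ_z ≈ 34.3 kPa

By the 2:1 method the load spreads at 1 horizontal : 2 vertical, so at depth z the loaded area has grown by z in each plan dimension:
Δσ = qBL/((B+z)(L+z)) = 212×5.1×6.3/((5.1+8.4)(6.3+8.4)) = 34.324 kPa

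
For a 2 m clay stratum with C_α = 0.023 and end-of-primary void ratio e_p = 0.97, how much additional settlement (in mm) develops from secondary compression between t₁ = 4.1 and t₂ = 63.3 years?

Secondary compression: S_s = C_α·H/(1+e_p)·log₁₀(t₂/t₁)
S_s = 0.023×2/(1+0.97)×log₁₀(63.3/4.1)
    = 0.02335 × 1.189 = 0.02775 m

S_s ≈ 27.8 mm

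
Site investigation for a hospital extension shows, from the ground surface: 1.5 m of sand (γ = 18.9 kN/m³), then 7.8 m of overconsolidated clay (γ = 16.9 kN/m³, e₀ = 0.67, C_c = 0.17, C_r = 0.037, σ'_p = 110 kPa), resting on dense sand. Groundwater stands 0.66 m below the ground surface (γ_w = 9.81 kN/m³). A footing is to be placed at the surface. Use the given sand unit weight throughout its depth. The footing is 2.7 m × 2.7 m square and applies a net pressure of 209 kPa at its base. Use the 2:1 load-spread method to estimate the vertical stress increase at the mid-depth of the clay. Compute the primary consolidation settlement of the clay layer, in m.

S_c ≈ 0.0297 m

Mid-depth of clay below the ground surface: z = 1.5 + 7.8/2 = 5.4 m.
Total vertical stress at mid-clay: σ_v = 18.9×1.5 + 16.9×3.9 = 94.26 kPa.
Pore pressure: u = 9.81×(5.4 − 0.66) = 46.499 kPa.
Initial effective stress: σ'_0 = σ_v − u = 94.26 − 46.499 = 47.761 kPa.
Stress increase at mid-clay by the 2:1 spreading method:
Δσ = qBL/((B+z)(L+z)) = 209×2.7×2.7/((2.7+5.4)(2.7+5.4)) = 23.222 kPa
Final effective stress: σ'_f = 47.761 + 23.222 = 70.983 kPa.
σ'_f = 70.983 ≤ σ'_p = 110 kPa, so the clay remains overconsolidated and only the recompression index applies:
S_c = C_r·H/(1+e₀)·log₁₀(σ'_f/σ'_0) = 0.037×7.8/1.67×log₁₀(70.983/47.761)
    = 0.17282 × 0.17208 = 0.02974 m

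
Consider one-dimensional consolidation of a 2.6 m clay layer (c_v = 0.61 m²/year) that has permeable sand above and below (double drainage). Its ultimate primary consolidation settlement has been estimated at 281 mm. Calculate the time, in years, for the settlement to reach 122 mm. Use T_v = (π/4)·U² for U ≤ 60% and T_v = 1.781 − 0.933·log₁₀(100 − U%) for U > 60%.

Drainage path length: H_d = H/2 = 1.3 m (double drainage).
U = S(t)/S_ult = 122/281 = 0.4342.
U ≤ 60%: T_v = (π/4)·U² = (π/4)×0.43416² = 0.14805.
t = T_v·H_d²/c_v = 0.14805×1.3²/0.61 = 0.4102 years.

t ≈ 0.41 years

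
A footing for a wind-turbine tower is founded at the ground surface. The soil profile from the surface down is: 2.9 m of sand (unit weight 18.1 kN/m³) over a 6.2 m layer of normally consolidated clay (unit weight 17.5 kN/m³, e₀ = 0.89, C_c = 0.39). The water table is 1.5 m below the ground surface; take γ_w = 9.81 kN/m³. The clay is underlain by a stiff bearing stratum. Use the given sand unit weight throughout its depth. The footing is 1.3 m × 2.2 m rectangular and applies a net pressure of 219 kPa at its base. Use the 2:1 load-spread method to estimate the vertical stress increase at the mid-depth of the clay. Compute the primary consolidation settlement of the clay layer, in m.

S_c ≈ 0.0859 m

Mid-depth of clay below the ground surface: z = 2.9 + 6.2/2 = 6 m.
Total vertical stress at mid-clay: σ_v = 18.1×2.9 + 17.5×3.1 = 106.74 kPa.
Pore pressure: u = 9.81×(6 − 1.5) = 44.145 kPa.
Initial effective stress: σ'_0 = σ_v − u = 106.74 − 44.145 = 62.595 kPa.
Stress increase at mid-clay by the 2:1 spreading method:
Δσ = qBL/((B+z)(L+z)) = 219×1.3×2.2/((1.3+6)(2.2+6)) = 10.463 kPa
Final effective stress: σ'_f = σ'_0 + Δσ = 62.595 + 10.463 = 73.058 kPa.
Normally consolidated clay, so the full stress increment lies on the virgin compression line:
S_c = C_c·H/(1+e₀)·log₁₀(σ'_f/σ'_0) = 0.39×6.2/(1+0.89)×log₁₀(73.058/62.595)
    = 1.2794 × 0.067128 = 0.08588 m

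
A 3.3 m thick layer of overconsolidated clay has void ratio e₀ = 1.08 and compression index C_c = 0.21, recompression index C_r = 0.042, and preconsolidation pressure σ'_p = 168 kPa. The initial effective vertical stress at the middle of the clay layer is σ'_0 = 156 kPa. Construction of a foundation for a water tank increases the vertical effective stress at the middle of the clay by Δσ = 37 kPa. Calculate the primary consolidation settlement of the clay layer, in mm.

S_c ≈ 22.2 mm

Final effective stress: σ'_f = 156 + 37 = 193 kPa.
σ'_f = 193 > σ'_p = 168 kPa, so the stress path crosses the preconsolidation pressure — recompression up to σ'_p, then virgin compression beyond:
S_c = H/(1+e₀)·[C_r·log₁₀(σ'_p/σ'_0) + C_c·log₁₀(σ'_f/σ'_p)]
    = 3.3/2.08 × [0.042×log₁₀(168/156) + 0.21×log₁₀(193/168)]
    = 1.5865 × [0.0013518 + 0.012652] = 0.02222 m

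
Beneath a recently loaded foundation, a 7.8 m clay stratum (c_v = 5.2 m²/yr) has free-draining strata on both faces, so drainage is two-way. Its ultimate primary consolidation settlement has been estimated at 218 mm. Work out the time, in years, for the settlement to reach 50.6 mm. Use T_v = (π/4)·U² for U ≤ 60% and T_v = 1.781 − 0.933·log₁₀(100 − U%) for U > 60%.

Drainage path length: H_d = H/2 = 3.9 m (double drainage).
U = S(t)/S_ult = 50.6/218 = 0.2321.
U ≤ 60%: T_v = (π/4)·U² = (π/4)×0.23211² = 0.042313.
t = T_v·H_d²/c_v = 0.042313×3.9²/5.2 = 0.1238 years.

t ≈ 0.124 years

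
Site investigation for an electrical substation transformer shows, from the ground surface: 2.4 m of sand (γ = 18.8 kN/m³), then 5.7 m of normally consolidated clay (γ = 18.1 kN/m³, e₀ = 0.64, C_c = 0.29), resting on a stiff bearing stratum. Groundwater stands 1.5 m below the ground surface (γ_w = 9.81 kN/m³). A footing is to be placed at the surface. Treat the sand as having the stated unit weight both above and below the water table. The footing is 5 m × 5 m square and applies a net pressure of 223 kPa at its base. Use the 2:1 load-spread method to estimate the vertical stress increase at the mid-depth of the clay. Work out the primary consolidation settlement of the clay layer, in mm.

Mid-depth of clay below the ground surface: z = 2.4 + 5.7/2 = 5.25 m.
Total vertical stress at mid-clay: σ_v = 18.8×2.4 + 18.1×2.85 = 96.705 kPa.
Pore pressure: u = 9.81×(5.25 − 1.5) = 36.788 kPa.
Initial effective stress: σ'_0 = σ_v − u = 96.705 − 36.788 = 59.917 kPa.
Stress increase at mid-clay by the 2:1 spreading method:
Δσ = qBL/((B+z)(L+z)) = 223×5×5/((5+5.25)(5+5.25)) = 53.064 kPa
Final effective stress: σ'_f = σ'_0 + Δσ = 59.917 + 53.064 = 112.98 kPa.
Normally consolidated clay, so the full stress increment lies on the virgin compression line:
S_c = C_c·H/(1+e₀)·log₁₀(σ'_f/σ'_0) = 0.29×5.7/(1+0.64)×log₁₀(112.98/59.917)
    = 1.0079 × 0.27545 = 0.2776 m

S_c ≈ 278 mm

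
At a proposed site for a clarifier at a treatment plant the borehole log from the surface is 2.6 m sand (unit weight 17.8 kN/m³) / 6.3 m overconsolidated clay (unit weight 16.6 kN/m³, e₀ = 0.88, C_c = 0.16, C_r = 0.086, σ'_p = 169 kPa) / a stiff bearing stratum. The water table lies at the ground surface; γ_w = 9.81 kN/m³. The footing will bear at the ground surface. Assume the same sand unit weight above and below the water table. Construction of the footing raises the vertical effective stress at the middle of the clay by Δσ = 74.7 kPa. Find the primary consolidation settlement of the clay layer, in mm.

S_c ≈ 128 mm

Mid-depth of clay below the ground surface: z = 2.6 + 6.3/2 = 5.75 m.
Total vertical stress at mid-clay: σ_v = 17.8×2.6 + 16.6×3.15 = 98.57 kPa.
Pore pressure: u = 9.81×(5.75 − 0) = 56.408 kPa.
Initial effective stress: σ'_0 = σ_v − u = 98.57 − 56.408 = 42.162 kPa.
Final effective stress: σ'_f = 42.162 + 74.7 = 116.86 kPa.
σ'_f = 116.86 ≤ σ'_p = 169 kPa, so the clay remains overconsolidated and only the recompression index applies:
S_c = C_r·H/(1+e₀)·log₁₀(σ'_f/σ'_0) = 0.086×6.3/1.88×log₁₀(116.86/42.162)
    = 0.28819 × 0.44274 = 0.1276 m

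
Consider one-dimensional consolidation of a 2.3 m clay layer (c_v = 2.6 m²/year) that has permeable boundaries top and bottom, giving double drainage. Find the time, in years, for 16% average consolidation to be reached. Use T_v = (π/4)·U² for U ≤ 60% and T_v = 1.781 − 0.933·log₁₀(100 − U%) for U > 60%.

t ≈ 0.0102 years

Drainage path length: H_d = H/2 = 1.15 m (double drainage).
U ≤ 60%: T_v = (π/4)·U² = (π/4)×0.16² = 0.020106.
t = T_v·H_d²/c_v = 0.020106×1.15²/2.6 = 0.01023 years.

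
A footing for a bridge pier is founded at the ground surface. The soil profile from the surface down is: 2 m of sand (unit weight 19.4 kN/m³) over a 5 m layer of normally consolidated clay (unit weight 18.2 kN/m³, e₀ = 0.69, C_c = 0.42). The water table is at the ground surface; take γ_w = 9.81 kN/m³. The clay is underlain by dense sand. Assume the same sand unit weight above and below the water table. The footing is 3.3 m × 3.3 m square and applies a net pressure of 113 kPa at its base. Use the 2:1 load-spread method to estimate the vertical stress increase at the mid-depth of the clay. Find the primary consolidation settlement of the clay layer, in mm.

S_c ≈ 220 mm

Mid-depth of clay below the ground surface: z = 2 + 5/2 = 4.5 m.
Total vertical stress at mid-clay: σ_v = 19.4×2 + 18.2×2.5 = 84.3 kPa.
Pore pressure: u = 9.81×(4.5 − 0) = 44.145 kPa.
Initial effective stress: σ'_0 = σ_v − u = 84.3 − 44.145 = 40.155 kPa.
Stress increase at mid-clay by the 2:1 spreading method:
Δσ = qBL/((B+z)(L+z)) = 113×3.3×3.3/((3.3+4.5)(3.3+4.5)) = 20.226 kPa
Final effective stress: σ'_f = σ'_0 + Δσ = 40.155 + 20.226 = 60.381 kPa.
Normally consolidated clay, so the full stress increment lies on the virgin compression line:
S_c = C_c·H/(1+e₀)·log₁₀(σ'_f/σ'_0) = 0.42×5/(1+0.69)×log₁₀(60.381/40.155)
    = 1.2426 × 0.17716 = 0.2201 m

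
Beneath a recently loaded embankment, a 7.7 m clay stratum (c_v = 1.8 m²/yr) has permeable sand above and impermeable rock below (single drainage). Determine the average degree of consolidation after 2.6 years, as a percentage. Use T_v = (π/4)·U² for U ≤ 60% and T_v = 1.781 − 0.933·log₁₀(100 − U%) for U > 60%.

Drainage path length: H_d = H = 7.7 m (single drainage).
T_v = c_v·t/H_d² = 1.8×2.6/7.7² = 0.078934.
T_v = 0.078934 corresponds to the U ≤ 60% branch:
U = √(4T_v/π) = 0.317

U ≈ 31.7 %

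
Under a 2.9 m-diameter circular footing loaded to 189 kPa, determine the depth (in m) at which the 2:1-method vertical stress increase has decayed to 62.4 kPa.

z ≈ 2.15 m

2:1 spreading — at depth z the loaded area has grown by z in each plan dimension:
qD²/(D+z)² = Δσ_z ⇒ z = D(√(q/Δσ_z) − 1) = 2.9×(√(189/62.4) − 1) = 2.147 m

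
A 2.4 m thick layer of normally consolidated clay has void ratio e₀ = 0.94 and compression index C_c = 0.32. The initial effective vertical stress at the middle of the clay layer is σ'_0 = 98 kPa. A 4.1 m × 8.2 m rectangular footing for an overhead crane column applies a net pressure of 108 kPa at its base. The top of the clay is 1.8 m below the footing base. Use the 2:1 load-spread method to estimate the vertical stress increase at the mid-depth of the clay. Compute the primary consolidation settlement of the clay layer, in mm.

S_c ≈ 65.8 mm

Mid-depth of clay below the footing base: z = 1.8 + 2.4/2 = 3 m.
Stress increase at mid-clay by the 2:1 spreading method:
Δσ = qBL/((B+z)(L+z)) = 108×4.1×8.2/((4.1+3)(8.2+3)) = 45.661 kPa
Final effective stress: σ'_f = σ'_0 + Δσ = 98 + 45.661 = 143.66 kPa.
Normally consolidated clay, so the full stress increment lies on the virgin compression line:
S_c = C_c·H/(1+e₀)·log₁₀(σ'_f/σ'_0) = 0.32×2.4/(1+0.94)×log₁₀(143.66/98)
    = 0.39588 × 0.16611 = 0.06576 m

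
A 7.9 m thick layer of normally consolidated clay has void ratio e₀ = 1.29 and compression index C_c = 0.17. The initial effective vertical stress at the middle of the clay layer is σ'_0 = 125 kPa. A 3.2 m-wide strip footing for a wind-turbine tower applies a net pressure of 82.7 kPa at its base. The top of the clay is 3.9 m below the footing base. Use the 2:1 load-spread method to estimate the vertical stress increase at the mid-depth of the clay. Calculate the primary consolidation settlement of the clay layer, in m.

Mid-depth of clay below the footing base: z = 3.9 + 7.9/2 = 7.85 m.
Stress increase at mid-clay by the 2:1 spreading method:
Δσ = qB/(B+z) = 82.7×3.2/(3.2+7.85) = 23.949 kPa
Final effective stress: σ'_f = σ'_0 + Δσ = 125 + 23.949 = 148.95 kPa.
Normally consolidated clay, so the full stress increment lies on the virgin compression line:
S_c = C_c·H/(1+e₀)·log₁₀(σ'_f/σ'_0) = 0.17×7.9/(1+1.29)×log₁₀(148.95/125)
    = 0.58646 × 0.07613 = 0.04465 m

S_c ≈ 0.0446 m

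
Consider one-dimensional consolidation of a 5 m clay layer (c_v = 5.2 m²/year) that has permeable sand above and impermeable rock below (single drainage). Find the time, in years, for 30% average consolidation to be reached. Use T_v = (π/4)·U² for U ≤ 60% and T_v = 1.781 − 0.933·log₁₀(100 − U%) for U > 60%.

Drainage path length: H_d = H = 5 m (single drainage).
U ≤ 60%: T_v = (π/4)·U² = (π/4)×0.3² = 0.070686.
t = T_v·H_d²/c_v = 0.070686×5²/5.2 = 0.3398 years.

t ≈ 0.34 years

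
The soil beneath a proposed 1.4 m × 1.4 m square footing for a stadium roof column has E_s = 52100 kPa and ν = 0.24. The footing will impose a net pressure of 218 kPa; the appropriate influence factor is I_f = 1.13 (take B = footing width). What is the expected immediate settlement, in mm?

S_e ≈ 6.24 mm

Immediate (elastic) settlement: S_e = q·B·(1−ν²)/E_s · I_f.
S_e = 218 × 1.4 × (1 − 0.24²) / 52100 × 1.13
    = 218 × 1.4 × 0.9424 / 52100 × 1.13
    = 0.006238 m = 6.238 mm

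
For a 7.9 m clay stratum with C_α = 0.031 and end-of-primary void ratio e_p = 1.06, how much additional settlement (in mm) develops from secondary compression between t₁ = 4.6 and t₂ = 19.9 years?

Secondary compression: S_s = C_α·H/(1+e_p)·log₁₀(t₂/t₁)
S_s = 0.031×7.9/(1+1.06)×log₁₀(19.9/4.6)
    = 0.1189 × 0.6361 = 0.07562 m

S_s ≈ 75.6 mm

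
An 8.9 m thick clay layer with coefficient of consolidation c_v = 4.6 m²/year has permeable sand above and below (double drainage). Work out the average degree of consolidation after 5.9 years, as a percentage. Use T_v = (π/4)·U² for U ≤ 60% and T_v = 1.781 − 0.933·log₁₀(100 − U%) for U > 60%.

U ≈ 97.2 %

Drainage path length: H_d = H/2 = 4.45 m (double drainage).
T_v = c_v·t/H_d² = 4.6×5.9/4.45² = 1.3705.
T_v = 1.3705 corresponds to the U > 60% branch:
U = 1 − 10^((1.781 − T_v)/0.933)/100 = 0.9725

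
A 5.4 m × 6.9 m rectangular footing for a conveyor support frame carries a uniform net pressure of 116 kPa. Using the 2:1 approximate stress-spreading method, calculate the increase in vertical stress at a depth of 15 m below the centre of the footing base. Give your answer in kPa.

By the 2:1 method the load spreads at 1 horizontal : 2 vertical, so at depth z the loaded area has grown by z in each plan dimension:
Δσ = qBL/((B+z)(L+z)) = 116×5.4×6.9/((5.4+15)(6.9+15)) = 9.6745 kPa

Δσ_z ≈ 9.67 kPa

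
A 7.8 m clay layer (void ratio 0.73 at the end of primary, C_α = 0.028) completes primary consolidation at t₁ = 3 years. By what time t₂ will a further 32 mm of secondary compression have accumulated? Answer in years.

S_s = C_α·H/(1+e_p)·log₁₀(t₂/t₁) ⇒ log₁₀(t₂/t₁) = S_s·(1+e_p)/(C_α·H).
log₁₀(t₂/t₁) = 0.032 × (1+0.73) / (0.028×7.8) = 0.2535
t₂ = t₁ × 10^0.2535 = 3 × 1.793 = 5.378 years

t₂ ≈ 5.38 years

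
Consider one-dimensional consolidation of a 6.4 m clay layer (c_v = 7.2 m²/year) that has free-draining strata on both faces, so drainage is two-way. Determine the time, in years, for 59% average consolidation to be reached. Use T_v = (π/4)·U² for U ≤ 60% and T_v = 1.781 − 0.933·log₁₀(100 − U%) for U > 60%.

Drainage path length: H_d = H/2 = 3.2 m (double drainage).
U ≤ 60%: T_v = (π/4)·U² = (π/4)×0.59² = 0.2734.
t = T_v·H_d²/c_v = 0.2734×3.2²/7.2 = 0.3888 years.

t ≈ 0.389 years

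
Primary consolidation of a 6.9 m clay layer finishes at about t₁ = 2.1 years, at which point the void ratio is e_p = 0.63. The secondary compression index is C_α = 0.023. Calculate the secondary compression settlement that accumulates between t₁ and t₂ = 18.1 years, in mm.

Secondary compression: S_s = C_α·H/(1+e_p)·log₁₀(t₂/t₁)
S_s = 0.023×6.9/(1+0.63)×log₁₀(18.1/2.1)
    = 0.09736 × 0.9355 = 0.09108 m

S_s ≈ 91.1 mm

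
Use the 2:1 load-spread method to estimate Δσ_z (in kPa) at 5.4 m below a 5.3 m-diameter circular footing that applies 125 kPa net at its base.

Δσ_z ≈ 30.7 kPa

By the 2:1 method the load spreads at 1 horizontal : 2 vertical, so at depth z the loaded area has grown by z in each plan dimension:
Δσ ≈ qD²/(D+z)² = 125×5.3²/(5.3+5.4)² = 30.669 kPa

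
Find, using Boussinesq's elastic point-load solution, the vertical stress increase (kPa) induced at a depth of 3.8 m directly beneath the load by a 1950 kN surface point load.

Boussinesq vertical stress below a point load on an elastic half-space:
Δσ_z = 3P/(2πz²) · [1 + (r/z)²]^(−5/2)
r/z = 0/3.8 = 0; [1+(r/z)²]^(−5/2) = 1.
Δσ_z = 3×1950/(2π×3.8²) × 1 = 64.478 × 1 = 64.48 kPa

Δσ_z ≈ 64.5 kPa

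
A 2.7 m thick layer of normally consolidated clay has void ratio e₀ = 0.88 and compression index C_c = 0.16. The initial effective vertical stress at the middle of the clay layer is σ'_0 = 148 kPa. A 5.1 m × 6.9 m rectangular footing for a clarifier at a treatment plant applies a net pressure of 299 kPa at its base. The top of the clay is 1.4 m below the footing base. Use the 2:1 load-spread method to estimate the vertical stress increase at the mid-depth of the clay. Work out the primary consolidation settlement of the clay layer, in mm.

S_c ≈ 66.1 mm

Mid-depth of clay below the footing base: z = 1.4 + 2.7/2 = 2.75 m.
Stress increase at mid-clay by the 2:1 spreading method:
Δσ = qBL/((B+z)(L+z)) = 299×5.1×6.9/((5.1+2.75)(6.9+2.75)) = 138.9 kPa
Final effective stress: σ'_f = σ'_0 + Δσ = 148 + 138.9 = 286.9 kPa.
Normally consolidated clay, so the full stress increment lies on the virgin compression line:
S_c = C_c·H/(1+e₀)·log₁₀(σ'_f/σ'_0) = 0.16×2.7/(1+0.88)×log₁₀(286.9/148)
    = 0.22979 × 0.28747 = 0.06606 m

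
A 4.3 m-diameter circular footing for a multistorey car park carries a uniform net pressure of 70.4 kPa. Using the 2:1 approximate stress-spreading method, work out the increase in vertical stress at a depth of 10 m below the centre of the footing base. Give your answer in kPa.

By the 2:1 method the load spreads at 1 horizontal : 2 vertical, so at depth z the loaded area has grown by z in each plan dimension:
Δσ ≈ qD²/(D+z)² = 70.4×4.3²/(4.3+10)² = 6.3656 kPa

Δσ_z ≈ 6.37 kPa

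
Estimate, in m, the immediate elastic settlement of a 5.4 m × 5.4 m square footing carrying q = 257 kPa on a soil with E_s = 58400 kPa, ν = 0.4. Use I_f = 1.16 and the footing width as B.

S_e ≈ 0.0232 m

Immediate (elastic) settlement: S_e = q·B·(1−ν²)/E_s · I_f.
S_e = 257 × 5.4 × (1 − 0.4²) / 58400 × 1.16
    = 257 × 5.4 × 0.84 / 58400 × 1.16
    = 0.02316 m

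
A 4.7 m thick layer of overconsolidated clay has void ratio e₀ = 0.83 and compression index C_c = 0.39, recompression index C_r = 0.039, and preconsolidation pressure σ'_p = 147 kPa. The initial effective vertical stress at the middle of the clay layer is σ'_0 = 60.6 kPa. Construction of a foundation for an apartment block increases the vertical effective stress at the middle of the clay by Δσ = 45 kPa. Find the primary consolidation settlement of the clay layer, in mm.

Final effective stress: σ'_f = 60.6 + 45 = 105.6 kPa.
σ'_f = 105.6 ≤ σ'_p = 147 kPa, so the clay remains overconsolidated and only the recompression index applies:
S_c = C_r·H/(1+e₀)·log₁₀(σ'_f/σ'_0) = 0.039×4.7/1.83×log₁₀(105.6/60.6)
    = 0.10016 × 0.24119 = 0.02416 m

S_c ≈ 24.2 mm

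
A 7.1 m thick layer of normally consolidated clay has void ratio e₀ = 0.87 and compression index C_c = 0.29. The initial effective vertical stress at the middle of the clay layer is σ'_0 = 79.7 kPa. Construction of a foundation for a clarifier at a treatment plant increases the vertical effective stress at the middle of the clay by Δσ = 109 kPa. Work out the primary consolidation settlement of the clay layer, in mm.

S_c ≈ 412 mm

Final effective stress: σ'_f = σ'_0 + Δσ = 79.7 + 109 = 188.7 kPa.
Normally consolidated clay, so the full stress increment lies on the virgin compression line:
S_c = C_c·H/(1+e₀)·log₁₀(σ'_f/σ'_0) = 0.29×7.1/(1+0.87)×log₁₀(188.7/79.7)
    = 1.1011 × 0.37431 = 0.4122 m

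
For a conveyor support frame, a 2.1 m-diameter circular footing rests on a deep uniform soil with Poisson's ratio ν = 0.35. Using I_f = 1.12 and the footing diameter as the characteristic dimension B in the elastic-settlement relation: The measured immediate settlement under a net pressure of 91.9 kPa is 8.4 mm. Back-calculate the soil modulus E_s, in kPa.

S_e = q·B·(1−ν²)/E_s · I_f  ⇒  E_s = q·B·(1−ν²)·I_f / S_e.
E_s = 91.9 × 2.1 × 0.8775 × 1.12 / 0.0084 = 22580 kPa

E_s ≈ 22600 kPa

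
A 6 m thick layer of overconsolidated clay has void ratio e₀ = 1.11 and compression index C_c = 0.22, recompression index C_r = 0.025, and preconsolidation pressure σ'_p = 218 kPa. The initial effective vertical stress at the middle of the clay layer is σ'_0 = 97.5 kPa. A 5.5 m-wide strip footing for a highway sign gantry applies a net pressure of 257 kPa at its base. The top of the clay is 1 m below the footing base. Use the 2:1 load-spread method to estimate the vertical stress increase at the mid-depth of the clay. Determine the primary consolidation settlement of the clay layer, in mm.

Mid-depth of clay below the footing base: z = 1 + 6/2 = 4 m.
Stress increase at mid-clay by the 2:1 spreading method:
Δσ = qB/(B+z) = 257×5.5/(5.5+4) = 148.79 kPa
Final effective stress: σ'_f = 97.5 + 148.79 = 246.29 kPa.
σ'_f = 246.29 > σ'_p = 218 kPa, so the stress path crosses the preconsolidation pressure — recompression up to σ'_p, then virgin compression beyond:
S_c = H/(1+e₀)·[C_r·log₁₀(σ'_p/σ'_0) + C_c·log₁₀(σ'_f/σ'_p)]
    = 6/2.11 × [0.025×log₁₀(218/97.5) + 0.22×log₁₀(246.29/218)]
    = 2.8436 × [0.0087363 + 0.011658] = 0.05799 m

S_c ≈ 58 mm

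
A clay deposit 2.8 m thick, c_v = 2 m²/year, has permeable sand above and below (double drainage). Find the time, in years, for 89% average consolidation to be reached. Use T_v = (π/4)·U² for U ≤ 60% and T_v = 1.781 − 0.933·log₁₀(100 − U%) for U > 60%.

Drainage path length: H_d = H/2 = 1.4 m (double drainage).
U > 60%: T_v = 1.781 − 0.933·log₁₀(100 − 89) = 0.80938.
t = T_v·H_d²/c_v = 0.80938×1.4²/2 = 0.7932 years.

t ≈ 0.793 years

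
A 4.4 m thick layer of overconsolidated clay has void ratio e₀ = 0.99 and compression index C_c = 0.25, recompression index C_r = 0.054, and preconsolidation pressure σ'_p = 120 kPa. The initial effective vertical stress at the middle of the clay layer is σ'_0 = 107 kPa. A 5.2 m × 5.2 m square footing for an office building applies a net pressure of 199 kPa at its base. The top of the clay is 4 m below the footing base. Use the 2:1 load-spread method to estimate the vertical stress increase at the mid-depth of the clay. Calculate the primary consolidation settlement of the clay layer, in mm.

Mid-depth of clay below the footing base: z = 4 + 4.4/2 = 6.2 m.
Stress increase at mid-clay by the 2:1 spreading method:
Δσ = qBL/((B+z)(L+z)) = 199×5.2×5.2/((5.2+6.2)(5.2+6.2)) = 41.405 kPa
Final effective stress: σ'_f = 107 + 41.405 = 148.41 kPa.
σ'_f = 148.41 > σ'_p = 120 kPa, so the stress path crosses the preconsolidation pressure — recompression up to σ'_p, then virgin compression beyond:
S_c = H/(1+e₀)·[C_r·log₁₀(σ'_p/σ'_0) + C_c·log₁₀(σ'_f/σ'_p)]
    = 4.4/1.99 × [0.054×log₁₀(120/107) + 0.25×log₁₀(148.41/120)]
    = 2.2111 × [0.0026891 + 0.02307] = 0.05696 m

S_c ≈ 57 mm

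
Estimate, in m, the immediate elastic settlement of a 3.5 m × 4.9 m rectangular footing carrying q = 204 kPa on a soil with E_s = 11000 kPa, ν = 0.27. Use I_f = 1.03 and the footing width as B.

Immediate (elastic) settlement: S_e = q·B·(1−ν²)/E_s · I_f.
S_e = 204 × 3.5 × (1 − 0.27²) / 11000 × 1.03
    = 204 × 3.5 × 0.9271 / 11000 × 1.03
    = 0.06198 m

S_e ≈ 0.062 m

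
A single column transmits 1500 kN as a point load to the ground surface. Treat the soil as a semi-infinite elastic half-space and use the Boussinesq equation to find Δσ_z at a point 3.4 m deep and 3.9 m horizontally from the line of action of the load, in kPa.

Δσ_z ≈ 7.59 kPa

Boussinesq vertical stress below a point load on an elastic half-space:
Δσ_z = 3P/(2πz²) · [1 + (r/z)²]^(−5/2)
r/z = 3.9/3.4 = 1.1471; [1+(r/z)²]^(−5/2) = 0.12254.
Δσ_z = 3×1500/(2π×3.4²) × 0.12254 = 61.955 × 0.12254 = 7.592 kPa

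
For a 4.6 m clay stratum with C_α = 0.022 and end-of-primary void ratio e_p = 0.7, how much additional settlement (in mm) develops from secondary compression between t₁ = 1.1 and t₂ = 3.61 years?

S_s ≈ 30.7 mm

Secondary compression: S_s = C_α·H/(1+e_p)·log₁₀(t₂/t₁)
S_s = 0.022×4.6/(1+0.7)×log₁₀(3.61/1.1)
    = 0.05953 × 0.5161 = 0.03072 m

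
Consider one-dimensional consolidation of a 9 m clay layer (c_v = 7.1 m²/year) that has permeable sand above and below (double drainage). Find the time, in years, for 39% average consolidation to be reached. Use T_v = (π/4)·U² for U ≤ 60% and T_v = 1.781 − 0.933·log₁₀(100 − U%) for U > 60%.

t ≈ 0.341 years

Drainage path length: H_d = H/2 = 4.5 m (double drainage).
U ≤ 60%: T_v = (π/4)·U² = (π/4)×0.39² = 0.11946.
t = T_v·H_d²/c_v = 0.11946×4.5²/7.1 = 0.3407 years.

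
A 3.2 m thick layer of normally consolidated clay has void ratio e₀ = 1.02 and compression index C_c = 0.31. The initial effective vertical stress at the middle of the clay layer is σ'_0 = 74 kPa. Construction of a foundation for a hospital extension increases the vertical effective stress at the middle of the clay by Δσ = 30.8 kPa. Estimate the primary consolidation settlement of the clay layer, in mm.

S_c ≈ 74.2 mm

Final effective stress: σ'_f = σ'_0 + Δσ = 74 + 30.8 = 104.8 kPa.
Normally consolidated clay, so the full stress increment lies on the virgin compression line:
S_c = C_c·H/(1+e₀)·log₁₀(σ'_f/σ'_0) = 0.31×3.2/(1+1.02)×log₁₀(104.8/74)
    = 0.49109 × 0.15113 = 0.07422 m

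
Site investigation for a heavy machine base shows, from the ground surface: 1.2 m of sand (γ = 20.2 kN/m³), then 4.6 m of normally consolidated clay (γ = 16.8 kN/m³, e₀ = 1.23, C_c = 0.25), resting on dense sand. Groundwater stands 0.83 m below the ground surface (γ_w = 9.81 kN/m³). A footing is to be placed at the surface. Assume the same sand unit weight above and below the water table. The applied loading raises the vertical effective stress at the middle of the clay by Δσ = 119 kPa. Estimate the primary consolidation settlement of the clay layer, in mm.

Mid-depth of clay below the ground surface: z = 1.2 + 4.6/2 = 3.5 m.
Total vertical stress at mid-clay: σ_v = 20.2×1.2 + 16.8×2.3 = 62.88 kPa.
Pore pressure: u = 9.81×(3.5 − 0.83) = 26.193 kPa.
Initial effective stress: σ'_0 = σ_v − u = 62.88 − 26.193 = 36.687 kPa.
Final effective stress: σ'_f = σ'_0 + Δσ = 36.687 + 119 = 155.69 kPa.
Normally consolidated clay, so the full stress increment lies on the virgin compression line:
S_c = C_c·H/(1+e₀)·log₁₀(σ'_f/σ'_0) = 0.25×4.6/(1+1.23)×log₁₀(155.69/36.687)
    = 0.5157 × 0.62775 = 0.3237 m

S_c ≈ 324 mm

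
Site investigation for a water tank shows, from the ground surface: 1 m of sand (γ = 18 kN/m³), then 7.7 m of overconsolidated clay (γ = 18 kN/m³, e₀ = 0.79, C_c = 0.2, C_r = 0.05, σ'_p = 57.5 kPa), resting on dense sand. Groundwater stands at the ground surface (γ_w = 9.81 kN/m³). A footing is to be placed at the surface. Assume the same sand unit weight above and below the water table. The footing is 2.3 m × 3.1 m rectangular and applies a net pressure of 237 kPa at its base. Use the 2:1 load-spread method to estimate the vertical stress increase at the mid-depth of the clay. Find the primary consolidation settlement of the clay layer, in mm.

S_c ≈ 105 mm

Mid-depth of clay below the ground surface: z = 1 + 7.7/2 = 4.85 m.
Total vertical stress at mid-clay: σ_v = 18×1 + 18×3.85 = 87.3 kPa.
Pore pressure: u = 9.81×(4.85 − 0) = 47.578 kPa.
Initial effective stress: σ'_0 = σ_v − u = 87.3 − 47.578 = 39.722 kPa.
Stress increase at mid-clay by the 2:1 spreading method:
Δσ = qBL/((B+z)(L+z)) = 237×2.3×3.1/((2.3+4.85)(3.1+4.85)) = 29.728 kPa
Final effective stress: σ'_f = 39.722 + 29.728 = 69.45 kPa.
σ'_f = 69.45 > σ'_p = 57.5 kPa, so the stress path crosses the preconsolidation pressure — recompression up to σ'_p, then virgin compression beyond:
S_c = H/(1+e₀)·[C_r·log₁₀(σ'_p/σ'_0) + C_c·log₁₀(σ'_f/σ'_p)]
    = 7.7/1.79 × [0.05×log₁₀(57.5/39.722) + 0.2×log₁₀(69.45/57.5)]
    = 4.3017 × [0.0080318 + 0.016401] = 0.1051 m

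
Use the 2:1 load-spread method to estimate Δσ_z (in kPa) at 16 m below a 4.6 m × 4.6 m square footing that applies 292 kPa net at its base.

By the 2:1 method the load spreads at 1 horizontal : 2 vertical, so at depth z the loaded area has grown by z in each plan dimension:
Δσ = qBL/((B+z)(L+z)) = 292×4.6×4.6/((4.6+16)(4.6+16)) = 14.56 kPa

Δσ_z ≈ 14.6 kPa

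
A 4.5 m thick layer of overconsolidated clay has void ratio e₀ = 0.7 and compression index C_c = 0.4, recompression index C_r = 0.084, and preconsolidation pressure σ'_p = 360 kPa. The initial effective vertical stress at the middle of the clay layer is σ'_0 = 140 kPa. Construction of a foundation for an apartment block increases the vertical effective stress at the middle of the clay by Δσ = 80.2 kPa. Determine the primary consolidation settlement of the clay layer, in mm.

Final effective stress: σ'_f = 140 + 80.2 = 220.2 kPa.
σ'_f = 220.2 ≤ σ'_p = 360 kPa, so the clay remains overconsolidated and only the recompression index applies:
S_c = C_r·H/(1+e₀)·log₁₀(σ'_f/σ'_0) = 0.084×4.5/1.7×log₁₀(220.2/140)
    = 0.22236 × 0.19669 = 0.04374 m

S_c ≈ 43.7 mm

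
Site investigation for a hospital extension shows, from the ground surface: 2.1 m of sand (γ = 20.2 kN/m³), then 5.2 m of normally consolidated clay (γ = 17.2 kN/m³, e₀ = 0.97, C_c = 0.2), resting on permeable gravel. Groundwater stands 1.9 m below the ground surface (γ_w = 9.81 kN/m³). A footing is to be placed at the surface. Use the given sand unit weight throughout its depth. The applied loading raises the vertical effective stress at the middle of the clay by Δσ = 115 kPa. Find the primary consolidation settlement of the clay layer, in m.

Mid-depth of clay below the ground surface: z = 2.1 + 5.2/2 = 4.7 m.
Total vertical stress at mid-clay: σ_v = 20.2×2.1 + 17.2×2.6 = 87.14 kPa.
Pore pressure: u = 9.81×(4.7 − 1.9) = 27.468 kPa.
Initial effective stress: σ'_0 = σ_v − u = 87.14 − 27.468 = 59.672 kPa.
Final effective stress: σ'_f = σ'_0 + Δσ = 59.672 + 115 = 174.67 kPa.
Normally consolidated clay, so the full stress increment lies on the virgin compression line:
S_c = C_c·H/(1+e₀)·log₁₀(σ'_f/σ'_0) = 0.2×5.2/(1+0.97)×log₁₀(174.67/59.672)
    = 0.52792 × 0.46645 = 0.2462 m

S_c ≈ 0.246 m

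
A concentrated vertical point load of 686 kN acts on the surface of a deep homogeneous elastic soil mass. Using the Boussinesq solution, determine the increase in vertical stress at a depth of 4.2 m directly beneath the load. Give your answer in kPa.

Δσ_z ≈ 18.6 kPa

Boussinesq vertical stress below a point load on an elastic half-space:
Δσ_z = 3P/(2πz²) · [1 + (r/z)²]^(−5/2)
r/z = 0/4.2 = 0; [1+(r/z)²]^(−5/2) = 1.
Δσ_z = 3×686/(2π×4.2²) × 1 = 18.568 × 1 = 18.57 kPa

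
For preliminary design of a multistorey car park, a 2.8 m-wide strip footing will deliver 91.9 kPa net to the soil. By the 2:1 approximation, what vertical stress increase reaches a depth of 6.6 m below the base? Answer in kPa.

Δσ_z ≈ 27.4 kPa

By the 2:1 method the load spreads at 1 horizontal : 2 vertical, so at depth z the loaded area has grown by z in each plan dimension:
Δσ = qB/(B+z) = 91.9×2.8/(2.8+6.6) = 27.374 kPa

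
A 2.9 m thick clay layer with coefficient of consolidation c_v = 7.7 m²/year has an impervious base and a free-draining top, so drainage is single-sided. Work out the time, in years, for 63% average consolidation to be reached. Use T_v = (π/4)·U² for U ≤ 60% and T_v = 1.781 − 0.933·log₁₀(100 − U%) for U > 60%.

Drainage path length: H_d = H = 2.9 m (single drainage).
U > 60%: T_v = 1.781 − 0.933·log₁₀(100 − 63) = 0.31787.
t = T_v·H_d²/c_v = 0.31787×2.9²/7.7 = 0.3472 years.

t ≈ 0.347 years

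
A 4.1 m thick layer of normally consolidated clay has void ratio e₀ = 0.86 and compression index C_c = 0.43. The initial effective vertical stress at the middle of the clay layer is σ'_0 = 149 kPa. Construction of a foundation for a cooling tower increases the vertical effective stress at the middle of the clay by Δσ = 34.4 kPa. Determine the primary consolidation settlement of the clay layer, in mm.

Final effective stress: σ'_f = σ'_0 + Δσ = 149 + 34.4 = 183.4 kPa.
Normally consolidated clay, so the full stress increment lies on the virgin compression line:
S_c = C_c·H/(1+e₀)·log₁₀(σ'_f/σ'_0) = 0.43×4.1/(1+0.86)×log₁₀(183.4/149)
    = 0.94785 × 0.090213 = 0.08551 m

S_c ≈ 85.5 mm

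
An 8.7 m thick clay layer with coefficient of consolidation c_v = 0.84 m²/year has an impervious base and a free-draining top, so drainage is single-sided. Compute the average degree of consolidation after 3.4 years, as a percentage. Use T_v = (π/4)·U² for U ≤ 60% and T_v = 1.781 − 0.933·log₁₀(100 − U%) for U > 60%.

U ≈ 21.9 %

Drainage path length: H_d = H = 8.7 m (single drainage).
T_v = c_v·t/H_d² = 0.84×3.4/8.7² = 0.037733.
T_v = 0.037733 corresponds to the U ≤ 60% branch:
U = √(4T_v/π) = 0.2192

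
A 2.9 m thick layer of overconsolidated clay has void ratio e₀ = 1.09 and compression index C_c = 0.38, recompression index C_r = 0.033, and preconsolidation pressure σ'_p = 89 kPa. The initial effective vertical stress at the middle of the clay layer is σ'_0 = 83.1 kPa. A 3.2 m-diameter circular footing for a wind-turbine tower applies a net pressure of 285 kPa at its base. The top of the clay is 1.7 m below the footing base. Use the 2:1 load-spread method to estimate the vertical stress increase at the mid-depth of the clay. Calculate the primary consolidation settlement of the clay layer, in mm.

S_c ≈ 129 mm

Mid-depth of clay below the footing base: z = 1.7 + 2.9/2 = 3.15 m.
Stress increase at mid-clay by the 2:1 spreading method:
Δσ ≈ qD²/(D+z)² = 285×3.2²/(3.2+3.15)² = 72.376 kPa
Final effective stress: σ'_f = 83.1 + 72.376 = 155.48 kPa.
σ'_f = 155.48 > σ'_p = 89 kPa, so the stress path crosses the preconsolidation pressure — recompression up to σ'_p, then virgin compression beyond:
S_c = H/(1+e₀)·[C_r·log₁₀(σ'_p/σ'_0) + C_c·log₁₀(σ'_f/σ'_p)]
    = 2.9/2.09 × [0.033×log₁₀(89/83.1) + 0.38×log₁₀(155.48/89)]
    = 1.3876 × [0.00098304 + 0.092068] = 0.1291 m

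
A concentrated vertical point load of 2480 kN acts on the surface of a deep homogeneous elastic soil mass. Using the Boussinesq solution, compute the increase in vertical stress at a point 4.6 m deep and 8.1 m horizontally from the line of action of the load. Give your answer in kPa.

Δσ_z ≈ 1.64 kPa

Boussinesq vertical stress below a point load on an elastic half-space:
Δσ_z = 3P/(2πz²) · [1 + (r/z)²]^(−5/2)
r/z = 8.1/4.6 = 1.7609; [1+(r/z)²]^(−5/2) = 0.029367.
Δσ_z = 3×2480/(2π×4.6²) × 0.029367 = 55.96 × 0.029367 = 1.643 kPa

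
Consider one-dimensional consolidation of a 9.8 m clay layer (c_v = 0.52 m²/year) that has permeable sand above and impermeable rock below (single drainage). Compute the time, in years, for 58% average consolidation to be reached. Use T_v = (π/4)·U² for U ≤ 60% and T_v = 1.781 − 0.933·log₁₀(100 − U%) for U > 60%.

t ≈ 48.8 years

Drainage path length: H_d = H = 9.8 m (single drainage).
U ≤ 60%: T_v = (π/4)·U² = (π/4)×0.58² = 0.26421.
t = T_v·H_d²/c_v = 0.26421×9.8²/0.52 = 48.8 years.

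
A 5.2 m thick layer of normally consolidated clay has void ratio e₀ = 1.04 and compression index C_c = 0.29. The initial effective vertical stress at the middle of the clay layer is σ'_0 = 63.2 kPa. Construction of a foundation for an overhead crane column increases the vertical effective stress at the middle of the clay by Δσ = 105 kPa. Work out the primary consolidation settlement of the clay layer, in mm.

S_c ≈ 314 mm

Final effective stress: σ'_f = σ'_0 + Δσ = 63.2 + 105 = 168.2 kPa.
Normally consolidated clay, so the full stress increment lies on the virgin compression line:
S_c = C_c·H/(1+e₀)·log₁₀(σ'_f/σ'_0) = 0.29×5.2/(1+1.04)×log₁₀(168.2/63.2)
    = 0.73922 × 0.42511 = 0.3142 m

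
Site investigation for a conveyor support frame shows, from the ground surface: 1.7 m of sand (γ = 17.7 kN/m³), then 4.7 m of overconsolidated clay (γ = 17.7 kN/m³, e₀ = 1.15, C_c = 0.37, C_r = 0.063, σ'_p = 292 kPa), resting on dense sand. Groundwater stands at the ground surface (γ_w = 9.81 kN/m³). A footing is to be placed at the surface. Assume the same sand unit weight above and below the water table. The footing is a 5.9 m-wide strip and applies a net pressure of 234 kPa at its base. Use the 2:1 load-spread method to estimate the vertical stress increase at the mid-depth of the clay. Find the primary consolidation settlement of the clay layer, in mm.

Mid-depth of clay below the ground surface: z = 1.7 + 4.7/2 = 4.05 m.
Total vertical stress at mid-clay: σ_v = 17.7×1.7 + 17.7×2.35 = 71.685 kPa.
Pore pressure: u = 9.81×(4.05 − 0) = 39.73 kPa.
Initial effective stress: σ'_0 = σ_v − u = 71.685 − 39.73 = 31.955 kPa.
Stress increase at mid-clay by the 2:1 spreading method:
Δσ = qB/(B+z) = 234×5.9/(5.9+4.05) = 138.75 kPa
Final effective stress: σ'_f = 31.955 + 138.75 = 170.7 kPa.
σ'_f = 170.7 ≤ σ'_p = 292 kPa, so the clay remains overconsolidated and only the recompression index applies:
S_c = C_r·H/(1+e₀)·log₁₀(σ'_f/σ'_0) = 0.063×4.7/2.15×log₁₀(170.7/31.955)
    = 0.13772 × 0.72769 = 0.1002 m

S_c ≈ 100 mm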